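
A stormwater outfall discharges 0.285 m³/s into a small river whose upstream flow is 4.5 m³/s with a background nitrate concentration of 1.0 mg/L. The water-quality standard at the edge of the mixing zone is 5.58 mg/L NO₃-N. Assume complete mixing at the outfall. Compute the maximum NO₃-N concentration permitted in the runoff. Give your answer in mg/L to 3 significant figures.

77.9 mg/L

Mass balance: 5.58·4.785 = 0.285·Cₑ + 4.5·1.
Cₑ = (26.7 − 4.5) / 0.285 = 77.9 mg/L.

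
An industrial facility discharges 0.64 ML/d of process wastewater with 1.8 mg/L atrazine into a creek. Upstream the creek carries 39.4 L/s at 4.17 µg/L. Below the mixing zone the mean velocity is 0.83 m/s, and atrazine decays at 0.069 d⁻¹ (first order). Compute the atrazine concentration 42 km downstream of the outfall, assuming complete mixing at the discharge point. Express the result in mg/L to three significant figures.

0.64 ML/d = 0.007407 m³/s.
39.4 L/s = 0.0394 m³/s.
4.17 µg/L = 0.00417 mg/L.
After complete mixing, C₀ = (0.007407·1.8 + 0.0394·0.00417) / 0.04681 = 0.2884 mg/L.
Travel time t = 4.2e+04 m / 0.83 m/s = 5.06e+04 s = 0.5857 d.
C = 0.2884·exp(−0.069·0.5857) = 0.2884·0.9604 = 0.2769 mg/L.

0.277 mg/L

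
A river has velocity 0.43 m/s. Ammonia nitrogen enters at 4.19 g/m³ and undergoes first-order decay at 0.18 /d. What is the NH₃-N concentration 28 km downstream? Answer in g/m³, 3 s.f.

3.66 g/m³

Travel time t = 28 km / 0.43 m/s = 2.8e+04/0.43 = 6.512e+04 s = 0.7537 d.
First-order decay: C = 4.19·exp(−0.18·0.7537) = 4.19·0.8731 = 3.658 g/m³.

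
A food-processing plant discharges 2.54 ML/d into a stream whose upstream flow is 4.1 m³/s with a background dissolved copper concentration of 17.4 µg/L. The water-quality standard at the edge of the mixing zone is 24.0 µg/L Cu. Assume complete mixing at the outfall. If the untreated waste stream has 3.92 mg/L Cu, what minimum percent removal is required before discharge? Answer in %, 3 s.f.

75.9 %

2.54 ML/d = 0.0294 m³/s.
17.4 µg/L = 0.0174 mg/L.
24.0 µg/L = 0.024 mg/L.
Mass balance: 0.024·4.129 = 0.0294·Cₑ + 4.1·0.0174.
Cₑ = (0.09911 − 0.07134) / 0.0294 = 0.9445 mg/L.
Required removal = 1 − 0.9445/3.92 = 75.91 %.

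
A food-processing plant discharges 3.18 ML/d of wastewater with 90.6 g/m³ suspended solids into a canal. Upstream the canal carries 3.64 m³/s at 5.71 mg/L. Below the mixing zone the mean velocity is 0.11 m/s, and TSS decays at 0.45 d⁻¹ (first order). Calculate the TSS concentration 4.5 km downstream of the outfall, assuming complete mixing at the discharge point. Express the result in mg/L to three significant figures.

3.18 ML/d = 0.03681 m³/s.
After complete mixing, C₀ = (0.03681·90.6 + 3.64·5.71) / 3.677 = 6.56 mg/L.
Travel time t = 4500 m / 0.11 m/s = 4.091e+04 s = 0.4735 d.
C = 6.56·exp(−0.45·0.4735) = 6.56·0.8081 = 5.301 mg/L.

5.30 mg/L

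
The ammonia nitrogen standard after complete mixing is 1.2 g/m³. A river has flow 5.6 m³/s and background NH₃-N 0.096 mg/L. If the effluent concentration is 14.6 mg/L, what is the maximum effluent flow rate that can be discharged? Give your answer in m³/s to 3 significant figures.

Mass balance at complete mixing: C_std·(Q_w + Q_r) = Q_w·C_e + Q_r·C_b.
Rearranging, Q_w = Q_r·(C_std − C_b)/(C_e − C_std) = 5.6·(1.2 − 0.096) / (14.6 − 1.2) = 0.4614 m³/s.

0.461 m³/s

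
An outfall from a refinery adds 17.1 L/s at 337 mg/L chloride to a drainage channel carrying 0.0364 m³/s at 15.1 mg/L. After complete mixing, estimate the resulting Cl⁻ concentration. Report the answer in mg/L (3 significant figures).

118 mg/L

17.1 L/s = 0.0171 m³/s.
Conservation of mass across the mixing zone: C = (0.0171·337 + 0.0364·15.1) / (0.0171 + 0.0364) = 6.312/0.0535 = 118 mg/L.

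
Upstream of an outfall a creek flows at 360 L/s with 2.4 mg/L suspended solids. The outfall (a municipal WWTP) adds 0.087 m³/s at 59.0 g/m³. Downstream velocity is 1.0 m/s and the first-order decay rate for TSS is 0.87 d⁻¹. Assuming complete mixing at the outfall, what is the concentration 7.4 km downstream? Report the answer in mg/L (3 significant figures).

12.5 mg/L

360 L/s = 0.36 m³/s.
After complete mixing, C₀ = (0.087·59 + 0.36·2.4) / 0.447 = 13.42 mg/L.
Travel time t = 7400 m / 1.0 m/s = 7400 s = 0.08565 d.
C = 13.42·exp(−0.87·0.08565) = 13.42·0.9282 = 12.45 mg/L.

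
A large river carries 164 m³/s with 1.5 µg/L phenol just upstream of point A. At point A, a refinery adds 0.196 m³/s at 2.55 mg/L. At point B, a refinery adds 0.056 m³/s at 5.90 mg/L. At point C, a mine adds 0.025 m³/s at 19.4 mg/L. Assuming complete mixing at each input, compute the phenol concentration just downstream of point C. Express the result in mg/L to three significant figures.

0.00950 mg/L

1.5 µg/L = 0.0015 mg/L.
After input A: C = (164·0.0015 + 0.196·2.55) / 164.2 = 0.004542 mg/L.
After input B: C = (164.2·0.004542 + 0.056·5.9) / 164.3 = 0.006552 mg/L.
After input C: C = (164.3·0.006552 + 0.025·19.4) / 164.3 = 0.009503 mg/L.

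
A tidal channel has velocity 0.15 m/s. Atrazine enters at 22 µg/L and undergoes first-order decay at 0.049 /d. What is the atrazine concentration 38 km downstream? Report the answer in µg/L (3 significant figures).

Travel time t = 38 km / 0.15 m/s = 3.8e+04/0.15 = 2.533e+05 s = 2.932 d.
First-order decay: C = 22·exp(−0.049·2.932) = 22·0.8662 = 19.06 µg/L.

19.1 µg/L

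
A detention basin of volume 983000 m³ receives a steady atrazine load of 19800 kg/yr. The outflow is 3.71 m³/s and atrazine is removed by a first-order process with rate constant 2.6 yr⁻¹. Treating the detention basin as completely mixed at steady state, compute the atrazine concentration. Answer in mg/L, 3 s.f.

Outflow Q = 3.71 m³/s × 3.156e+07 s/yr = 1.171e+08 m³/yr.
Steady-state CSTR mass balance: W = Q·C + k·V·C, so C = W/(Q + kV).
Q + kV = 1.171e+08 + 2.6·983000 = 1.196e+08 m³/yr.
C = 19800/1.196e+08 = 0.0001655 kg/m³ = 0.1655 mg/L.

0.166 mg/L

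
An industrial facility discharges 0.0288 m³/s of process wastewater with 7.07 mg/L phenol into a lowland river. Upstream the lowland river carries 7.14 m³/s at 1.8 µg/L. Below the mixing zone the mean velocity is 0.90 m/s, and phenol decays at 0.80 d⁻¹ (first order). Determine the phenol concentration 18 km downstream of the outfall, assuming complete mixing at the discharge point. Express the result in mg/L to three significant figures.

1.8 µg/L = 0.0018 mg/L.
After complete mixing, C₀ = (0.0288·7.07 + 7.14·0.0018) / 7.169 = 0.0302 mg/L.
Travel time t = 1.8e+04 m / 0.90 m/s = 2e+04 s = 0.2315 d.
C = 0.0302·exp(−0.80·0.2315) = 0.0302·0.831 = 0.02509 mg/L.

0.0251 mg/L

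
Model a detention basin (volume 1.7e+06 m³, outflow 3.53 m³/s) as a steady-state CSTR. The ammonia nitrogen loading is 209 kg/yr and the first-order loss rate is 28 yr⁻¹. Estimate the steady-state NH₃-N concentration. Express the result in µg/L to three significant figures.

Outflow Q = 3.53 m³/s × 3.156e+07 s/yr = 1.114e+08 m³/yr.
Steady-state CSTR mass balance: W = Q·C + k·V·C, so C = W/(Q + kV).
Q + kV = 1.114e+08 + 28·1.7e+06 = 1.59e+08 m³/yr.
C = 209/1.59e+08 = 1.314e-06 kg/m³ = 0.001314 mg/L = 1.314 µg/L.

1.31 µg/L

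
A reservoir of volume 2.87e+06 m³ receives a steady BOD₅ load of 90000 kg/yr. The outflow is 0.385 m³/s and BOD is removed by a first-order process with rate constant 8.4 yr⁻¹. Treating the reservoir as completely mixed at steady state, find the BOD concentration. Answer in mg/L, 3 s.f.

2.48 mg/L

Outflow Q = 0.385 m³/s × 3.156e+07 s/yr = 1.215e+07 m³/yr.
Steady-state CSTR mass balance: W = Q·C + k·V·C, so C = W/(Q + kV).
Q + kV = 1.215e+07 + 8.4·2.87e+06 = 3.626e+07 m³/yr.
C = 90000/3.626e+07 = 0.002482 kg/m³ = 2.482 mg/L.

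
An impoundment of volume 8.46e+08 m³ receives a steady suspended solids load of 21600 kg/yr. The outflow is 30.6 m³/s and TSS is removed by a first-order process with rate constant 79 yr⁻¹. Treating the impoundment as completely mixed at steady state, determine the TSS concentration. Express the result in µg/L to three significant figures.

Outflow Q = 30.6 m³/s × 3.156e+07 s/yr = 9.657e+08 m³/yr.
Steady-state CSTR mass balance: W = Q·C + k·V·C, so C = W/(Q + kV).
Q + kV = 9.657e+08 + 79·8.46e+08 = 6.78e+10 m³/yr.
C = 21600/6.78e+10 = 3.186e-07 kg/m³ = 0.0003186 mg/L = 0.3186 µg/L.

0.319 µg/L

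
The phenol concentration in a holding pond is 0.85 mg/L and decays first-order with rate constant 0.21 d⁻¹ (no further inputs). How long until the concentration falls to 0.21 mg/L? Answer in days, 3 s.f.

6.66 d

t = ln(C₀/C)/k = ln(0.85/0.21)/0.21 = 1.398/0.21 = 6.658 d.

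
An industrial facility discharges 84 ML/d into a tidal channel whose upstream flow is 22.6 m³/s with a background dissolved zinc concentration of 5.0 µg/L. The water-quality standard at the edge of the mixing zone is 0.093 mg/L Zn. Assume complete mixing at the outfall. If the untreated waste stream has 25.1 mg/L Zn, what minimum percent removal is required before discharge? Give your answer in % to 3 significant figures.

84 ML/d = 0.9722 m³/s.
5.0 µg/L = 0.005 mg/L.
Mass balance: 0.093·23.57 = 0.9722·Cₑ + 22.6·0.005.
Cₑ = (2.192 − 0.113) / 0.9722 = 2.139 mg/L.
Required removal = 1 − 2.139/25.1 = 91.48 %.

91.5 %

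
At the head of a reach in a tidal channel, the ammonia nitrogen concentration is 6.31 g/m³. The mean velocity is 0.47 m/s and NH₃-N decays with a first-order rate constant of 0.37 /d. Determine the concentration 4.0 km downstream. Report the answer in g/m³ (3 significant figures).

6.08 g/m³

Travel time t = 4.0 km / 0.47 m/s = 4000/0.47 = 8511 s = 0.0985 d.
First-order decay: C = 6.31·exp(−0.37·0.0985) = 6.31·0.9642 = 6.084 g/m³.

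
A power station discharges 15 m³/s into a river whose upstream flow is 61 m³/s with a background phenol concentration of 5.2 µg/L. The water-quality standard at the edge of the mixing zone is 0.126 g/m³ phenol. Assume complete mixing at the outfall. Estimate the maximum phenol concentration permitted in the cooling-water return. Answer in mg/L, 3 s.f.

0.617 mg/L

5.2 µg/L = 0.0052 mg/L.
Mass balance: 0.126·76 = 15·Cₑ + 61·0.0052.
Cₑ = (9.576 − 0.3172) / 15 = 0.6173 mg/L.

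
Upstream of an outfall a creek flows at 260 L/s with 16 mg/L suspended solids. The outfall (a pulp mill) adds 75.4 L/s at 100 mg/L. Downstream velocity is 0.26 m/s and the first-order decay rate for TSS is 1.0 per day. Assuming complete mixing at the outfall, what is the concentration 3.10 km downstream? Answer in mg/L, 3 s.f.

30.4 mg/L

75.4 L/s = 0.0754 m³/s.
260 L/s = 0.26 m³/s.
After complete mixing, C₀ = (0.0754·100 + 0.26·16) / 0.3354 = 34.88 mg/L.
Travel time t = 3100 m / 0.26 m/s = 1.192e+04 s = 0.138 d.
C = 34.88·exp(−1.0·0.138) = 34.88·0.8711 = 30.39 mg/L.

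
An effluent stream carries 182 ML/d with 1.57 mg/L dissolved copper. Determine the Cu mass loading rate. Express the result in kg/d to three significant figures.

286 kg/d

182 ML/d = 2.106 m³/s.
Mass flux = Q·C = 2.106 m³/s × 1.57 g/m³ = 3.307 g/s.
= 3.307 g/s × 86.4 = 285.7 kg/d.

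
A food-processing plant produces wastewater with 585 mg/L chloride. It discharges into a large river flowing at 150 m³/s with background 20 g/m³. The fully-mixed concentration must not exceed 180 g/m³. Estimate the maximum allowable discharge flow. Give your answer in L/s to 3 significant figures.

Mass balance at complete mixing: C_std·(Q_w + Q_r) = Q_w·C_e + Q_r·C_b.
Rearranging, Q_w = Q_r·(C_std − C_b)/(C_e − C_std) = 150·(180 − 20) / (585 − 180) = 59.26 m³/s.
= 5.926e+04 L/s.

59300 L/s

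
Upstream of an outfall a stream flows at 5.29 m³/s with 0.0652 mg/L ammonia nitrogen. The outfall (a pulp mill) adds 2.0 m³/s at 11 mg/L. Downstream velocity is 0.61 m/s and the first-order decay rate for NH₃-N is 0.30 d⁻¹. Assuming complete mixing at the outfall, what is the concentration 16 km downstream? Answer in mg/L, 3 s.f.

2.80 mg/L

After complete mixing, C₀ = (2·11 + 5.29·0.0652) / 7.29 = 3.065 mg/L.
Travel time t = 1.6e+04 m / 0.61 m/s = 2.623e+04 s = 0.3036 d.
C = 3.065·exp(−0.30·0.3036) = 3.065·0.9129 = 2.798 mg/L.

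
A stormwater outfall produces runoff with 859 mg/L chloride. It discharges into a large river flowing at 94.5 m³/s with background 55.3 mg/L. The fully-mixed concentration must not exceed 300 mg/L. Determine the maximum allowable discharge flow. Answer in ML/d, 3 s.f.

3570 ML/d

Mass balance at complete mixing: C_std·(Q_w + Q_r) = Q_w·C_e + Q_r·C_b.
Rearranging, Q_w = Q_r·(C_std − C_b)/(C_e − C_std) = 94.5·(300 − 55.3) / (859 − 300) = 41.37 m³/s.
= 3574 ML/d.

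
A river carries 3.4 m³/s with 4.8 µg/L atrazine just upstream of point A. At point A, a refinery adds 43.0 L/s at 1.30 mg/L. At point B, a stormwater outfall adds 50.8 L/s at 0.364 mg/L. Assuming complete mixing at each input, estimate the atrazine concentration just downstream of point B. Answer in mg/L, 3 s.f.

4.8 µg/L = 0.0048 mg/L.
43.0 L/s = 0.043 m³/s.
After input A: C = (3.4·0.0048 + 0.043·1.3) / 3.443 = 0.02098 mg/L.
50.8 L/s = 0.0508 m³/s.
After input B: C = (3.443·0.02098 + 0.0508·0.364) / 3.494 = 0.02596 mg/L.

0.0260 mg/L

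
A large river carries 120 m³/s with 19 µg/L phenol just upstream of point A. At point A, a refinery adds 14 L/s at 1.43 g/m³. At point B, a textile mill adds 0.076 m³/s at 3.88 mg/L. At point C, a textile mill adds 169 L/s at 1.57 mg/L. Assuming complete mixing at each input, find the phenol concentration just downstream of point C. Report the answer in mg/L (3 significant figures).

0.0238 mg/L

19 µg/L = 0.019 mg/L.
14 L/s = 0.014 m³/s.
After input A: C = (120·0.019 + 0.014·1.43) / 120 = 0.01916 mg/L.
After input B: C = (120·0.01916 + 0.076·3.88) / 120.1 = 0.02161 mg/L.
169 L/s = 0.169 m³/s.
After input C: C = (120.1·0.02161 + 0.169·1.57) / 120.3 = 0.02378 mg/L.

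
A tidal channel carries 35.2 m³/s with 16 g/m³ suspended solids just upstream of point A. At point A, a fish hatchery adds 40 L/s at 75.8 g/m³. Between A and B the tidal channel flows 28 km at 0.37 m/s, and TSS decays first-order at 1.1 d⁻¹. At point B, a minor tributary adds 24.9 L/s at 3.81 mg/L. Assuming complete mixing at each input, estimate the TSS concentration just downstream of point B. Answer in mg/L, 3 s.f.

6.13 mg/L

40 L/s = 0.04 m³/s.
After input A: C = (35.2·16 + 0.04·75.8) / 35.24 = 16.07 mg/L.
Over the 28 km reach to input B (t = 7.568e+04 s = 0.8759 d), decay gives C = 16.07·exp(−1.1·0.8759) = 6.131 mg/L.
24.9 L/s = 0.0249 m³/s.
After input B: C = (35.24·6.131 + 0.0249·3.81) / 35.26 = 6.129 mg/L.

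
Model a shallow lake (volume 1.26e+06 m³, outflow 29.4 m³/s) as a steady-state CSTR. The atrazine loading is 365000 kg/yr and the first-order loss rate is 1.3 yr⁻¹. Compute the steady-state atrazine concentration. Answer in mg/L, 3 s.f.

0.393 mg/L

Outflow Q = 29.4 m³/s × 3.156e+07 s/yr = 9.278e+08 m³/yr.
Steady-state CSTR mass balance: W = Q·C + k·V·C, so C = W/(Q + kV).
Q + kV = 9.278e+08 + 1.3·1.26e+06 = 9.294e+08 m³/yr.
C = 365000/9.294e+08 = 0.0003927 kg/m³ = 0.3927 mg/L.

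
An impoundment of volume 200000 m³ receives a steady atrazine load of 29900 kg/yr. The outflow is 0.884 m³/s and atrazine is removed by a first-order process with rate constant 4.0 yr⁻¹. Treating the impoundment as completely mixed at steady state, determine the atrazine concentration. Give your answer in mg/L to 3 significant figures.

1.04 mg/L

Outflow Q = 0.884 m³/s × 3.156e+07 s/yr = 2.79e+07 m³/yr.
Steady-state CSTR mass balance: W = Q·C + k·V·C, so C = W/(Q + kV).
Q + kV = 2.79e+07 + 4.0·200000 = 2.87e+07 m³/yr.
C = 29900/2.87e+07 = 0.001042 kg/m³ = 1.042 mg/L.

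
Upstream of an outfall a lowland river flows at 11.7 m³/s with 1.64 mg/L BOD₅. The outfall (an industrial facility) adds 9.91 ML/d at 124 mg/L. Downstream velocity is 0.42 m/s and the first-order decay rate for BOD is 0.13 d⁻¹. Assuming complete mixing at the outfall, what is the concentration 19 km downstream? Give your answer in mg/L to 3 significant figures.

9.91 ML/d = 0.1147 m³/s.
After complete mixing, C₀ = (0.1147·124 + 11.7·1.64) / 11.81 = 2.828 mg/L.
Travel time t = 1.9e+04 m / 0.42 m/s = 4.524e+04 s = 0.5236 d.
C = 2.828·exp(−0.13·0.5236) = 2.828·0.9342 = 2.642 mg/L.

2.64 mg/L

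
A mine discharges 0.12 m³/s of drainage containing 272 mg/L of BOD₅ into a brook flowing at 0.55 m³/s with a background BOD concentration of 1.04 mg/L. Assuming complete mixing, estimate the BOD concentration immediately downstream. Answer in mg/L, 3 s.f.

49.6 mg/L

By mass balance at complete mixing, C = (0.12·272 + 0.55·1.04) / (0.12 + 0.55) = 33.21/0.67 = 49.57 mg/L.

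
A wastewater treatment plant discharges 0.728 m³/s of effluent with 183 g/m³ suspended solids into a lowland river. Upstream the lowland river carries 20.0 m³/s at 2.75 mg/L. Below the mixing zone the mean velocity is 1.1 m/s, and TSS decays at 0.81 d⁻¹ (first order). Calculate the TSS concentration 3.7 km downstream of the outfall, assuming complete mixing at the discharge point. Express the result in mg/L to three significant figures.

8.80 mg/L

After complete mixing, C₀ = (0.728·183 + 20·2.75) / 20.73 = 9.081 mg/L.
Travel time t = 3700 m / 1.1 m/s = 3364 s = 0.03893 d.
C = 9.081·exp(−0.81·0.03893) = 9.081·0.969 = 8.799 mg/L.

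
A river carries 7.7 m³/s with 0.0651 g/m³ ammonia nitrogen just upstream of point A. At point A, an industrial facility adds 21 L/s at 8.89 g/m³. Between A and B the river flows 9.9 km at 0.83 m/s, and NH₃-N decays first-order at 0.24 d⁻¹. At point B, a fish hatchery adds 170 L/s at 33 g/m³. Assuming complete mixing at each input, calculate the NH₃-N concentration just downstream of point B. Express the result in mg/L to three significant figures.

0.795 mg/L

21 L/s = 0.021 m³/s.
After input A: C = (7.7·0.0651 + 0.021·8.89) / 7.721 = 0.0891 mg/L.
Over the 9.9 km reach to input B (t = 1.193e+04 s = 0.1381 d), decay gives C = 0.0891·exp(−0.24·0.1381) = 0.0862 mg/L.
170 L/s = 0.17 m³/s.
After input B: C = (7.721·0.0862 + 0.17·33) / 7.891 = 0.7953 mg/L.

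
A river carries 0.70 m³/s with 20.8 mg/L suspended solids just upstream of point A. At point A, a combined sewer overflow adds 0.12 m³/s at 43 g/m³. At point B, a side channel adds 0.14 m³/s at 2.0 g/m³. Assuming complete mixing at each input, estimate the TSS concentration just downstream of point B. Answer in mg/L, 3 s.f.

20.8 mg/L

After input A: C = (0.7·20.8 + 0.12·43) / 0.82 = 24.05 mg/L.
After input B: C = (0.82·24.05 + 0.14·2) / 0.96 = 20.83 mg/L.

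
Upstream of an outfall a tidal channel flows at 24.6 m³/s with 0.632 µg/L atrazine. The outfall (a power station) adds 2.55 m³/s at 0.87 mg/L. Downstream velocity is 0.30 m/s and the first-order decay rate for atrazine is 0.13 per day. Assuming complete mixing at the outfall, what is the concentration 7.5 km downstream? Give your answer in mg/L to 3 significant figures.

0.0792 mg/L

0.632 µg/L = 0.000632 mg/L.
After complete mixing, C₀ = (2.55·0.87 + 24.6·0.000632) / 27.15 = 0.08229 mg/L.
Travel time t = 7500 m / 0.30 m/s = 2.5e+04 s = 0.2894 d.
C = 0.08229·exp(−0.13·0.2894) = 0.08229·0.9631 = 0.07925 mg/L.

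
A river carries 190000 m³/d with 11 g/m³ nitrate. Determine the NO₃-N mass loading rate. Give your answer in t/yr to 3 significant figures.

190000 m³/d = 2.199 m³/s.
Mass flux = Q·C = 2.199 m³/s × 11 g/m³ = 24.19 g/s.
= 24.19 g/s × 31.56 = 763.4 t/yr.

763 t/yr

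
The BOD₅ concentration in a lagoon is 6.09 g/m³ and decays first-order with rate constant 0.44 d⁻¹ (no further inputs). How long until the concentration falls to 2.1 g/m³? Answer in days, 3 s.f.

2.42 d

t = ln(C₀/C)/k = ln(6.09/2.1)/0.44 = 1.065/0.44 = 2.42 d.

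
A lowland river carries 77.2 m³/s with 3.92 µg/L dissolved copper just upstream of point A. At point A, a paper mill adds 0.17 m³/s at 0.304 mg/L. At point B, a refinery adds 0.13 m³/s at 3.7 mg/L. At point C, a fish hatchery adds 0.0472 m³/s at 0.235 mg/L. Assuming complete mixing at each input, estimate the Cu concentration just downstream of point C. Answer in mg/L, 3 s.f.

0.0109 mg/L

3.92 µg/L = 0.00392 mg/L.
After input A: C = (77.2·0.00392 + 0.17·0.304) / 77.37 = 0.004579 mg/L.
After input B: C = (77.37·0.004579 + 0.13·3.7) / 77.5 = 0.01078 mg/L.
After input C: C = (77.5·0.01078 + 0.0472·0.235) / 77.55 = 0.01091 mg/L.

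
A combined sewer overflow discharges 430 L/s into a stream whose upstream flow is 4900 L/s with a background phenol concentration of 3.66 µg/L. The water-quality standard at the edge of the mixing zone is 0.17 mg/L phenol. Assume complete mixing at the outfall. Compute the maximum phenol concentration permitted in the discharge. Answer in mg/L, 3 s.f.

2.07 mg/L

430 L/s = 0.43 m³/s.
4900 L/s = 4.9 m³/s.
3.66 µg/L = 0.00366 mg/L.
Mass balance: 0.17·5.33 = 0.43·Cₑ + 4.9·0.00366.
Cₑ = (0.9061 − 0.01793) / 0.43 = 2.066 mg/L.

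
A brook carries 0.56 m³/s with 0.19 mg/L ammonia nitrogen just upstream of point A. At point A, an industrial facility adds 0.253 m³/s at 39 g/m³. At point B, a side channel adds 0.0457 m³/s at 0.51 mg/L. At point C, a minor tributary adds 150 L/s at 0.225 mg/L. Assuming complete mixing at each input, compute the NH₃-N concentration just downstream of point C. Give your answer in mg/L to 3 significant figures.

After input A: C = (0.56·0.19 + 0.253·39) / 0.813 = 12.27 mg/L.
After input B: C = (0.813·12.27 + 0.0457·0.51) / 0.8587 = 11.64 mg/L.
150 L/s = 0.15 m³/s.
After input C: C = (0.8587·11.64 + 0.15·0.225) / 1.009 = 9.944 mg/L.

9.94 mg/L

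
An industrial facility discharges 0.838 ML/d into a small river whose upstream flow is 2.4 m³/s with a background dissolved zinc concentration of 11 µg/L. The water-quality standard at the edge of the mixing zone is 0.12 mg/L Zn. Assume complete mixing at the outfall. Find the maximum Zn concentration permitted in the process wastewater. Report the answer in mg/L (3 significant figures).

0.838 ML/d = 0.009699 m³/s.
11 µg/L = 0.011 mg/L.
Mass balance: 0.12·2.41 = 0.009699·Cₑ + 2.4·0.011.
Cₑ = (0.2892 − 0.0264) / 0.009699 = 27.09 mg/L.

27.1 mg/L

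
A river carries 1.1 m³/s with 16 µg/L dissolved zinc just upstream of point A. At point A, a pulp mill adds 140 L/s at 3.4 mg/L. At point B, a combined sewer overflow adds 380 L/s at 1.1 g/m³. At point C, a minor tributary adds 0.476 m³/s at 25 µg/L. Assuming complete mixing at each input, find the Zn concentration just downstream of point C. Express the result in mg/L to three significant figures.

16 µg/L = 0.016 mg/L.
140 L/s = 0.14 m³/s.
After input A: C = (1.1·0.016 + 0.14·3.4) / 1.24 = 0.3981 mg/L.
380 L/s = 0.38 m³/s.
After input B: C = (1.24·0.3981 + 0.38·1.1) / 1.62 = 0.5627 mg/L.
25 µg/L = 0.025 mg/L.
After input C: C = (1.62·0.5627 + 0.476·0.025) / 2.096 = 0.4406 mg/L.

0.441 mg/L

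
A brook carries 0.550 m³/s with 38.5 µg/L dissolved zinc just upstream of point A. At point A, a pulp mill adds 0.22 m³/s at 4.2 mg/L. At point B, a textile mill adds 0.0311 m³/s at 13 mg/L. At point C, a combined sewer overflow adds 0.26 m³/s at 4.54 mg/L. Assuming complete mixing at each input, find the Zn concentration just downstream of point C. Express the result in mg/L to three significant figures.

38.5 µg/L = 0.0385 mg/L.
After input A: C = (0.55·0.0385 + 0.22·4.2) / 0.77 = 1.228 mg/L.
After input B: C = (0.77·1.228 + 0.0311·13) / 0.8011 = 1.685 mg/L.
After input C: C = (0.8011·1.685 + 0.26·4.54) / 1.061 = 2.384 mg/L.

2.38 mg/L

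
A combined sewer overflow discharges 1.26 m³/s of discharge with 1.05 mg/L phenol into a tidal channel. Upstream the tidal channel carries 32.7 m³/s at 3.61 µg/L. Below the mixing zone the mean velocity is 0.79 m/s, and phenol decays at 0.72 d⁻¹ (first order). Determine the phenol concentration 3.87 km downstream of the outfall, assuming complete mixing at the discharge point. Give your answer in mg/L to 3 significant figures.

0.0407 mg/L

3.61 µg/L = 0.00361 mg/L.
After complete mixing, C₀ = (1.26·1.05 + 32.7·0.00361) / 33.96 = 0.04243 mg/L.
Travel time t = 3870 m / 0.79 m/s = 4899 s = 0.0567 d.
C = 0.04243·exp(−0.72·0.0567) = 0.04243·0.96 = 0.04074 mg/L.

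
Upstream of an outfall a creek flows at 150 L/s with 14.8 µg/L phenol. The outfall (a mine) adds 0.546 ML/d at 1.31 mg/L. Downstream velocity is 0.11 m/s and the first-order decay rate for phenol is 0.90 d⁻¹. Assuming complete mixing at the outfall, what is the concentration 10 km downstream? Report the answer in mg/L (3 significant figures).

0.0261 mg/L

0.546 ML/d = 0.006319 m³/s.
150 L/s = 0.15 m³/s.
14.8 µg/L = 0.0148 mg/L.
After complete mixing, C₀ = (0.006319·1.31 + 0.15·0.0148) / 0.1563 = 0.06716 mg/L.
Travel time t = 1e+04 m / 0.11 m/s = 9.091e+04 s = 1.052 d.
C = 0.06716·exp(−0.90·1.052) = 0.06716·0.3879 = 0.02605 mg/L.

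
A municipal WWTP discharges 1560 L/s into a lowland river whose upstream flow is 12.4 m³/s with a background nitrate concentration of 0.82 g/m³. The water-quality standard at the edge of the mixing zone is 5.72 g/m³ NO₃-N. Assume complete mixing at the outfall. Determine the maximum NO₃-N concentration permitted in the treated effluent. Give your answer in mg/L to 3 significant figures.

1560 L/s = 1.56 m³/s.
Mass balance: 5.72·13.96 = 1.56·Cₑ + 12.4·0.82.
Cₑ = (79.85 − 10.17) / 1.56 = 44.67 mg/L.

44.7 mg/L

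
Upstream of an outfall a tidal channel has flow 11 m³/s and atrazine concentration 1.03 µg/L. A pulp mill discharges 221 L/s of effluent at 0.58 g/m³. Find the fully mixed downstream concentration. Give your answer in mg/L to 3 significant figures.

0.0124 mg/L

221 L/s = 0.221 m³/s.
1.03 µg/L = 0.00103 mg/L.
Flow-weighted mixing gives C = (0.221·0.58 + 11·0.00103) / (0.221 + 11) = 0.1395/11.22 = 0.01243 mg/L.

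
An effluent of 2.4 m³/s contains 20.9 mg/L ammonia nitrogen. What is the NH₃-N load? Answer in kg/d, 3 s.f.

4330 kg/d

Mass flux = Q·C = 2.4 m³/s × 20.9 g/m³ = 50.16 g/s.
= 50.16 g/s × 86.4 = 4334 kg/d.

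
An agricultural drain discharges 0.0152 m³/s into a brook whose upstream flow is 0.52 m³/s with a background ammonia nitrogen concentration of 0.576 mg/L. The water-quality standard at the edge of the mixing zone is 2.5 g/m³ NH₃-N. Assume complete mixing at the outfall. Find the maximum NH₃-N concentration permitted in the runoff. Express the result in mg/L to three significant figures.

68.3 mg/L

Mass balance: 2.5·0.5352 = 0.0152·Cₑ + 0.52·0.576.
Cₑ = (1.338 − 0.2995) / 0.0152 = 68.32 mg/L.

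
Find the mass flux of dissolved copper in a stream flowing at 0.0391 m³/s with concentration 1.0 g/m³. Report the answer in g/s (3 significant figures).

Mass flux = Q·C = 0.0391 m³/s × 1 g/m³ = 0.0391 g/s.

0.0391 g/s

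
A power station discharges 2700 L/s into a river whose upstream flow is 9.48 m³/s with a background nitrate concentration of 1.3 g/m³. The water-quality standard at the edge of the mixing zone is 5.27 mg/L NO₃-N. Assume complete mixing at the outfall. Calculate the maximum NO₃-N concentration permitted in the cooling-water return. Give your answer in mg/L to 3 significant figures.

19.2 mg/L

2700 L/s = 2.7 m³/s.
Mass balance: 5.27·12.18 = 2.7·Cₑ + 9.48·1.3.
Cₑ = (64.19 − 12.32) / 2.7 = 19.21 mg/L.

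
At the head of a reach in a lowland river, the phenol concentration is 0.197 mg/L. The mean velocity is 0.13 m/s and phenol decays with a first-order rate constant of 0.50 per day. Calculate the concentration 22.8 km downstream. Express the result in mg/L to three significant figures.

0.0714 mg/L

Travel time t = 22.8 km / 0.13 m/s = 2.28e+04/0.13 = 1.754e+05 s = 2.03 d.
First-order decay: C = 0.197·exp(−0.50·2.03) = 0.197·0.3624 = 0.0714 mg/L.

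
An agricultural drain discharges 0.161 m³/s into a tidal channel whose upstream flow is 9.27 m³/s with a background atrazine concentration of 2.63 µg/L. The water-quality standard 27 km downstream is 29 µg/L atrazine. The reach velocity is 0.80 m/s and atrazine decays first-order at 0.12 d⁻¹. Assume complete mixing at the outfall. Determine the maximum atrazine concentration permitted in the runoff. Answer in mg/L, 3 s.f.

1.63 mg/L

2.63 µg/L = 0.00263 mg/L.
29 µg/L = 0.029 mg/L.
Travel time to the compliance point: t = 2.7e+04/0.80 = 3.375e+04 s = 0.3906 d; decay factor exp(−0.12·0.3906) = 0.9542.
So the concentration just after mixing may be at most 0.029/0.9542 = 0.03039 mg/L.
Mass balance: 0.03039·9.431 = 0.161·Cₑ + 9.27·0.00263.
Cₑ = (0.2866 − 0.02438) / 0.161 = 1.629 mg/L.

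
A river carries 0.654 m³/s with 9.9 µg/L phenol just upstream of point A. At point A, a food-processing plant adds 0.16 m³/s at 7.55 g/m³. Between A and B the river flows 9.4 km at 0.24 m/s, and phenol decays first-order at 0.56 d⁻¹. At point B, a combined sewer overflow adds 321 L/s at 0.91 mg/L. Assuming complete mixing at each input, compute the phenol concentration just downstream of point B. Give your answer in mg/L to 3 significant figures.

1.09 mg/L

9.9 µg/L = 0.0099 mg/L.
After input A: C = (0.654·0.0099 + 0.16·7.55) / 0.814 = 1.492 mg/L.
Over the 9.4 km reach to input B (t = 3.917e+04 s = 0.4533 d), decay gives C = 1.492·exp(−0.56·0.4533) = 1.157 mg/L.
321 L/s = 0.321 m³/s.
After input B: C = (0.814·1.157 + 0.321·0.91) / 1.135 = 1.087 mg/L.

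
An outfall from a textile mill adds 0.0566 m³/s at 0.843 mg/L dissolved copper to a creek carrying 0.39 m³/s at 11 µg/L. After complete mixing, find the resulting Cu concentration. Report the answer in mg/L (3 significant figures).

0.116 mg/L

11 µg/L = 0.011 mg/L.
Conservation of mass across the mixing zone: C = (0.0566·0.843 + 0.39·0.011) / (0.0566 + 0.39) = 0.052/0.4466 = 0.1164 mg/L.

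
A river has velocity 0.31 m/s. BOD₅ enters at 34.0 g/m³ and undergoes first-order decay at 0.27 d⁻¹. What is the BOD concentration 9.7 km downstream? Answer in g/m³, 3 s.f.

Travel time t = 9.7 km / 0.31 m/s = 9700/0.31 = 3.129e+04 s = 0.3622 d.
First-order decay: C = 34.0·exp(−0.27·0.3622) = 34.0·0.9068 = 30.83 g/m³.

30.8 g/m³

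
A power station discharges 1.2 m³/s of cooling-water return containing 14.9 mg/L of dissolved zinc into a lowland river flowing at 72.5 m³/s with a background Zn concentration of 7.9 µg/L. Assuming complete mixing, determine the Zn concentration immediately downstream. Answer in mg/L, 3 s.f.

7.9 µg/L = 0.0079 mg/L.
By mass balance at complete mixing, C = (1.2·14.9 + 72.5·0.0079) / (1.2 + 72.5) = 18.45/73.7 = 0.2504 mg/L.

0.250 mg/L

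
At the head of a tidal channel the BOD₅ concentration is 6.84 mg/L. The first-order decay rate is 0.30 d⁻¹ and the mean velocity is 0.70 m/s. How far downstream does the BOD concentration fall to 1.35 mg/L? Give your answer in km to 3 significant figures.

From C = C₀·e^(−kt), t = ln(C₀/C)/k = ln(6.84/1.35)/0.30 = 1.623/0.30 = 5.409 d.
Distance = v·t = 0.70 m/s × 4.673e+05 s = 3.271e+05 m = 327.1 km.

327 km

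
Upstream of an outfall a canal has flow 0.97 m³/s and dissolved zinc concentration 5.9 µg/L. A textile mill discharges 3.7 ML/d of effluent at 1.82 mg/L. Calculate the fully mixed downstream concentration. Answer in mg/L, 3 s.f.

0.0826 mg/L

3.7 ML/d = 0.04282 m³/s.
5.9 µg/L = 0.0059 mg/L.
Conservation of mass across the mixing zone: C = (0.04282·1.82 + 0.97·0.0059) / (0.04282 + 0.97) = 0.08366/1.013 = 0.0826 mg/L.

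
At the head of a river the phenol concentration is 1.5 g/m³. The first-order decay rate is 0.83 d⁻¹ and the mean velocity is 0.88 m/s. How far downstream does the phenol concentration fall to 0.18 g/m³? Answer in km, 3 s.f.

From C = C₀·e^(−kt), t = ln(C₀/C)/k = ln(1.5/0.18)/0.83 = 2.12/0.83 = 2.555 d.
Distance = v·t = 0.88 m/s × 2.207e+05 s = 1.942e+05 m = 194.2 km.

194 km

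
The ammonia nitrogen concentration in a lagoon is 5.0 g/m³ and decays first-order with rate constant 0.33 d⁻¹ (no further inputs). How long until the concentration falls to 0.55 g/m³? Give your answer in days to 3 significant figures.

6.69 d

t = ln(C₀/C)/k = ln(5.0/0.55)/0.33 = 2.207/0.33 = 6.689 d.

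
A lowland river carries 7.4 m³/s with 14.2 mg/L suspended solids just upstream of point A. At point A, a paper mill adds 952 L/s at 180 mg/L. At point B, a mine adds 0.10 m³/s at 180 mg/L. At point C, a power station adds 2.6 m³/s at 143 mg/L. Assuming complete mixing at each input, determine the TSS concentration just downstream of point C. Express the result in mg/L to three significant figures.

952 L/s = 0.952 m³/s.
After input A: C = (7.4·14.2 + 0.952·180) / 8.352 = 33.1 mg/L.
After input B: C = (8.352·33.1 + 0.1·180) / 8.452 = 34.84 mg/L.
After input C: C = (8.452·34.84 + 2.6·143) / 11.05 = 60.28 mg/L.

60.3 mg/L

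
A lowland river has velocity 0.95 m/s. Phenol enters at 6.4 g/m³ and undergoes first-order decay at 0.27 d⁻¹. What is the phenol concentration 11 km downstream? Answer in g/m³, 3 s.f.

Travel time t = 11 km / 0.95 m/s = 1.1e+04/0.95 = 1.158e+04 s = 0.134 d.
First-order decay: C = 6.4·exp(−0.27·0.134) = 6.4·0.9645 = 6.173 g/m³.

6.17 g/m³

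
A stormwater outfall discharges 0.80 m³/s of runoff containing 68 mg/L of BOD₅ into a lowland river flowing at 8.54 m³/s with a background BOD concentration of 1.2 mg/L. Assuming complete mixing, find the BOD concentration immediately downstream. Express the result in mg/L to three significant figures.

6.92 mg/L

Flow-weighted mixing gives C = (0.8·68 + 8.54·1.2) / (0.8 + 8.54) = 64.65/9.34 = 6.922 mg/L.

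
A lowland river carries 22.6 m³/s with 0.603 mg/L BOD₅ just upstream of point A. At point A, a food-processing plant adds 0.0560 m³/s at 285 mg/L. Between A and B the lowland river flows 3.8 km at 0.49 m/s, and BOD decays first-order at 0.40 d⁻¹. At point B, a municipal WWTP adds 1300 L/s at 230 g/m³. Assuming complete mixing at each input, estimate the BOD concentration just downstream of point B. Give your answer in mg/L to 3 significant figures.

After input A: C = (22.6·0.603 + 0.056·285) / 22.66 = 1.306 mg/L.
Over the 3.8 km reach to input B (t = 7755 s = 0.08976 d), decay gives C = 1.306·exp(−0.40·0.08976) = 1.26 mg/L.
1300 L/s = 1.3 m³/s.
After input B: C = (22.66·1.26 + 1.3·230) / 23.96 = 13.67 mg/L.

13.7 mg/L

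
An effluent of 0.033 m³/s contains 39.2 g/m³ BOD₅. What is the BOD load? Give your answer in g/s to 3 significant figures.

Mass flux = Q·C = 0.033 m³/s × 39.2 g/m³ = 1.294 g/s.

1.29 g/s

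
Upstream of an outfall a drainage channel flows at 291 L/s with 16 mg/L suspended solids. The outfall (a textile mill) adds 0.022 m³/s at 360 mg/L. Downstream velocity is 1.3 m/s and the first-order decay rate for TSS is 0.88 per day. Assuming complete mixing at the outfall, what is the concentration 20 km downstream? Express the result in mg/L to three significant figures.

34.4 mg/L

291 L/s = 0.291 m³/s.
After complete mixing, C₀ = (0.022·360 + 0.291·16) / 0.313 = 40.18 mg/L.
Travel time t = 2e+04 m / 1.3 m/s = 1.538e+04 s = 0.1781 d.
C = 40.18·exp(−0.88·0.1781) = 40.18·0.855 = 34.35 mg/L.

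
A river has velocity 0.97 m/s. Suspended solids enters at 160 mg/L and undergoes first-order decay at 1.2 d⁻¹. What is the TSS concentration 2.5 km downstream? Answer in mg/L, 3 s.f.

154 mg/L

Travel time t = 2.5 km / 0.97 m/s = 2500/0.97 = 2577 s = 0.02983 d.
First-order decay: C = 160·exp(−1.2·0.02983) = 160·0.9648 = 154.4 mg/L.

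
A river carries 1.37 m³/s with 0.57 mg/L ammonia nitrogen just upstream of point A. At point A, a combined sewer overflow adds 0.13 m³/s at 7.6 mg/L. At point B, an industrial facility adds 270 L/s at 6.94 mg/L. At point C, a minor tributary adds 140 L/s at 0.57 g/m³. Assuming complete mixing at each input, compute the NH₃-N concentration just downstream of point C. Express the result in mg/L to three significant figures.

After input A: C = (1.37·0.57 + 0.13·7.6) / 1.5 = 1.179 mg/L.
270 L/s = 0.27 m³/s.
After input B: C = (1.5·1.179 + 0.27·6.94) / 1.77 = 2.058 mg/L.
140 L/s = 0.14 m³/s.
After input C: C = (1.77·2.058 + 0.14·0.57) / 1.91 = 1.949 mg/L.

1.95 mg/L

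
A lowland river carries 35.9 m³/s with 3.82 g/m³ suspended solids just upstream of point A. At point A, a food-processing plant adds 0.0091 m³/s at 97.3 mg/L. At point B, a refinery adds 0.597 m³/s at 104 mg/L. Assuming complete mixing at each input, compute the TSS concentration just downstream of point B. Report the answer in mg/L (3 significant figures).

5.48 mg/L

After input A: C = (35.9·3.82 + 0.0091·97.3) / 35.91 = 3.844 mg/L.
After input B: C = (35.91·3.844 + 0.597·104) / 36.51 = 5.482 mg/L.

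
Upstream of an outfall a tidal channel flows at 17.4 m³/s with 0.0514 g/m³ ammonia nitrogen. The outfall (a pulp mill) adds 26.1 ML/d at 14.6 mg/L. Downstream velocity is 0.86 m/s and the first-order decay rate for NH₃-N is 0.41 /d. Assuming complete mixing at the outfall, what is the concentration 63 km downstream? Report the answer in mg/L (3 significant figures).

26.1 ML/d = 0.3021 m³/s.
After complete mixing, C₀ = (0.3021·14.6 + 17.4·0.0514) / 17.7 = 0.2997 mg/L.
Travel time t = 6.3e+04 m / 0.86 m/s = 7.326e+04 s = 0.8479 d.
C = 0.2997·exp(−0.41·0.8479) = 0.2997·0.7064 = 0.2117 mg/L.

0.212 mg/L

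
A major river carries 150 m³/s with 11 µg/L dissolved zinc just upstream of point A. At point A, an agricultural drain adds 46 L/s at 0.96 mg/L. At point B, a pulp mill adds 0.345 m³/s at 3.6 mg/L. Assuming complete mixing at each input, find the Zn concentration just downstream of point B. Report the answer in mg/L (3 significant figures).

11 µg/L = 0.011 mg/L.
46 L/s = 0.046 m³/s.
After input A: C = (150·0.011 + 0.046·0.96) / 150 = 0.01129 mg/L.
After input B: C = (150·0.01129 + 0.345·3.6) / 150.4 = 0.01952 mg/L.

0.0195 mg/L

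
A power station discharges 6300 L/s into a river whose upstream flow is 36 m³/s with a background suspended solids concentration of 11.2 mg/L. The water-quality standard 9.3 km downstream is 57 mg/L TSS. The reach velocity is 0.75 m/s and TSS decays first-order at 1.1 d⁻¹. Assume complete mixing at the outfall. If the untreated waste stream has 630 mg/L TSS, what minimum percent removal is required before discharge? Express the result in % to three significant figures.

6300 L/s = 6.3 m³/s.
Travel time to the compliance point: t = 9300/0.75 = 1.24e+04 s = 0.1435 d; decay factor exp(−1.1·0.1435) = 0.854.
So the concentration just after mixing may be at most 57/0.854 = 66.75 mg/L.
Mass balance: 66.75·42.3 = 6.3·Cₑ + 36·11.2.
Cₑ = (2823 − 403.2) / 6.3 = 384.2 mg/L.
Required removal = 1 − 384.2/630 = 39.02 %.

39.0 %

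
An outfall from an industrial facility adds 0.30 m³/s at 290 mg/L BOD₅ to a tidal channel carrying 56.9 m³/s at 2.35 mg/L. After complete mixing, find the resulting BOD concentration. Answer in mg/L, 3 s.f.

3.86 mg/L

By mass balance at complete mixing, C = (0.3·290 + 56.9·2.35) / (0.3 + 56.9) = 220.7/57.2 = 3.859 mg/L.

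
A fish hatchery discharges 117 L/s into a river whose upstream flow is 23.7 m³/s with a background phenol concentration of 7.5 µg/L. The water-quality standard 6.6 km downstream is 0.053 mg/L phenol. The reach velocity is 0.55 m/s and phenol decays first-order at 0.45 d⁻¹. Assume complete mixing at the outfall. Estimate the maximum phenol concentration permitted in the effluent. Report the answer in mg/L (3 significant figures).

9.97 mg/L

117 L/s = 0.117 m³/s.
7.5 µg/L = 0.0075 mg/L.
Travel time to the compliance point: t = 6600/0.55 = 1.2e+04 s = 0.1389 d; decay factor exp(−0.45·0.1389) = 0.9394.
So the concentration just after mixing may be at most 0.053/0.9394 = 0.05642 mg/L.
Mass balance: 0.05642·23.82 = 0.117·Cₑ + 23.7·0.0075.
Cₑ = (1.344 − 0.1777) / 0.117 = 9.965 mg/L.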